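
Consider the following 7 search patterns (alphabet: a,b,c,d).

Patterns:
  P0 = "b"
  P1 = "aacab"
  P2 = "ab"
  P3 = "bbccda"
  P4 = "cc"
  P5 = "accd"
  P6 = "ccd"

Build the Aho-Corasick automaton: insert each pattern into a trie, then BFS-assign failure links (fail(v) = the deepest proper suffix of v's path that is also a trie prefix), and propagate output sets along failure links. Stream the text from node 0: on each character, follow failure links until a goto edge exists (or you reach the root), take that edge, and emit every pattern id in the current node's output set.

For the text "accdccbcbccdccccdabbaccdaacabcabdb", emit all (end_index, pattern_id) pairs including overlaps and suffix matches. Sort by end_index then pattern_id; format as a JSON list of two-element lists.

Construct AC machine:
Trie (insert patterns):
  0='ε' goto a→2 b→1 c→13
  1='b' goto b→8  [P0 ends]
  2='a' goto a→3 b→7 c→15
  3='aa' goto c→4
  4='aac' goto a→5
  5='aaca' goto b→6
  6='aacab' goto ·  [P1 ends]
  7='ab' goto ·  [P2 ends]
  8='bb' goto c→9
  9='bbc' goto c→10
  10='bbcc' goto d→11
  11='bbccd' goto a→12
  12='bbccda' goto ·  [P3 ends]
  13='c' goto c→14
  14='cc' goto d→18  [P4 ends]
  15='ac' goto c→16
  16='acc' goto d→17
  17='accd' goto ·  [P5 ends]
  18='ccd' goto ·  [P6 ends]

BFS fail/out derivation:
  n1('b'): parent n0 fail=0; on 'b' 0 → fail=0;  out {0}∪∅={0}
  n2('a'): parent n0 fail=0; on 'a' 0 → fail=0;  out ∅∪∅=∅
  n13('c'): parent n0 fail=0; on 'c' 0 → fail=0;  out ∅∪∅=∅
  n3('aa'): parent n2 fail=0; on 'a' 0 → fail=2;  out ∅∪∅=∅
  n7('ab'): parent n2 fail=0; on 'b' 0 → fail=1;  out {2}∪{0}={0,2}
  n8('bb'): parent n1 fail=0; on 'b' 0 → fail=1;  out ∅∪{0}={0}
  n14('cc'): parent n13 fail=0; on 'c' 0 → fail=13;  out {4}∪∅={4}
  n15('ac'): parent n2 fail=0; on 'c' 0 → fail=13;  out ∅∪∅=∅
  n4('aac'): parent n3 fail=2; on 'c' 2 → fail=15;  out ∅∪∅=∅
  n9('bbc'): parent n8 fail=1; on 'c' 1→0 → fail=13;  out ∅∪∅=∅
  n16('acc'): parent n15 fail=13; on 'c' 13 → fail=14;  out ∅∪{4}={4}
  n18('ccd'): parent n14 fail=13; on 'd' 13→0 → fail=0;  out {6}∪∅={6}
  n5('aaca'): parent n4 fail=15; on 'a' 15→13→0 → fail=2;  out ∅∪∅=∅
  n10('bbcc'): parent n9 fail=13; on 'c' 13 → fail=14;  out ∅∪{4}={4}
  n17('accd'): parent n16 fail=14; on 'd' 14 → fail=18;  out {5}∪{6}={5,6}
  n6('aacab'): parent n5 fail=2; on 'b' 2 → fail=7;  out {1}∪{0,2}={0,1,2}
  n11('bbccd'): parent n10 fail=14; on 'd' 14 → fail=18;  out ∅∪{6}={6}
  n12('bbccda'): parent n11 fail=18; on 'a' 18→0 → fail=2;  out {3}∪∅={3}

Run:
i=0 'a': node 0→2
i=1 'c': node 2→15
i=2 'c': node 15→16  emit P4@[1:2]
i=3 'd': node 16→17  emit P5@[0:3],P6@[1:3]
i=4 'c': node 17→13 (via fail)
i=5 'c': node 13→14  emit P4@[4:5]
i=6 'b': node 14→1 (via fail)  emit P0@[6:6]
i=7 'c': node 1→13 (via fail)
i=8 'b': node 13→1 (via fail)  emit P0@[8:8]
i=9 'c': node 1→13 (via fail)
i=10 'c': node 13→14  emit P4@[9:10]
i=11 'd': node 14→18  emit P6@[9:11]
i=12 'c': node 18→13 (via fail)
i=13 'c': node 13→14  emit P4@[12:13]
i=14 'c': node 14→14 (via fail)  emit P4@[13:14]
i=15 'c': node 14→14 (via fail)  emit P4@[14:15]
i=16 'd': node 14→18  emit P6@[14:16]
i=17 'a': node 18→2 (via fail)
i=18 'b': node 2→7  emit P0@[18:18],P2@[17:18]
i=19 'b': node 7→8 (via fail)  emit P0@[19:19]
i=20 'a': node 8→2 (via fail)
i=21 'c': node 2→15
i=22 'c': node 15→16  emit P4@[21:22]
i=23 'd': node 16→17  emit P5@[20:23],P6@[21:23]
i=24 'a': node 17→2 (via fail)
i=25 'a': node 2→3
i=26 'c': node 3→4
i=27 'a': node 4→5
i=28 'b': node 5→6  emit P0@[28:28],P1@[24:28],P2@[27:28]
i=29 'c': node 6→13 (via fail)
i=30 'a': node 13→2 (via fail)
i=31 'b': node 2→7  emit P0@[31:31],P2@[30:31]
i=32 'd': node 7→0 (via fail)
i=33 'b': node 0→1  emit P0@[33:33]

Result: [[2,4],[3,5],[3,6],[5,4],[6,0],[8,0],[10,4],[11,6],[13,4],[14,4],[15,4],[16,6],[18,0],[18,2],[19,0],[22,4],[23,5],[23,6],[28,0],[28,1],[28,2],[31,0],[31,2],[33,0]]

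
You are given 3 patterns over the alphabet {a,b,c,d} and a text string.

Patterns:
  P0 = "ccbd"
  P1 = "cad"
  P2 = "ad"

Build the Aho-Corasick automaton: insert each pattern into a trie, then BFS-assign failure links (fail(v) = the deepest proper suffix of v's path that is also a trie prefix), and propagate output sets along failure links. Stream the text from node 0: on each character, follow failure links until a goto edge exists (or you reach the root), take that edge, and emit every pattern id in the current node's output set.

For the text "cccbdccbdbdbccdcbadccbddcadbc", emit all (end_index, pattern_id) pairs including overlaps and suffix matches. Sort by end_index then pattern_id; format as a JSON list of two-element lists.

Construct AC machine:
Trie nodes:
  0='ε' goto a→7 c→1
  1='c' goto a→5 c→2
  2='cc' goto b→3
  3='ccb' goto d→4
  4='ccbd' goto ·  [P0 ends]
  5='ca' goto d→6
  6='cad' goto ·  [P1 ends]
  7='a' goto d→8
  8='ad' goto ·  [P2 ends]

BFS fail/out derivation:
  fail(1) 'c': from fail(0)=0 chase 'c': 0 ⇒ 0;  out=∅∪out(0)=∅
  fail(7) 'a': from fail(0)=0 chase 'a': 0 ⇒ 0;  out=∅∪out(0)=∅
  fail(2) 'cc': from fail(1)=0 chase 'c': 0 ⇒ 1;  out=∅∪out(1)=∅
  fail(5) 'ca': from fail(1)=0 chase 'a': 0 ⇒ 7;  out=∅∪out(7)=∅
  fail(8) 'ad': from fail(7)=0 chase 'd': 0 ⇒ 0;  out={2}∪out(0)={2}
  fail(3) 'ccb': from fail(2)=1 chase 'b': 1→0 ⇒ 0;  out=∅∪out(0)=∅
  fail(6) 'cad': from fail(5)=7 chase 'd': 7 ⇒ 8;  out={1}∪out(8)={1,2}
  fail(4) 'ccbd': from fail(3)=0 chase 'd': 0 ⇒ 0;  out={0}∪out(0)={0}

Text stream:
i=0 'c': node 0→1
i=1 'c': node 1→2
i=2 'c': node 2→2 (via fail)
i=3 'b': node 2→3
i=4 'd': node 3→4  emit P0@[1:4]
i=5 'c': node 4→1 (via fail)
i=6 'c': node 1→2
i=7 'b': node 2→3
i=8 'd': node 3→4  emit P0@[5:8]
i=9 'b': node 4→0 (via fail)
i=10 'd': node 0→0
i=11 'b': node 0→0
i=12 'c': node 0→1
i=13 'c': node 1→2
i=14 'd': node 2→0 (via fail)
i=15 'c': node 0→1
i=16 'b': node 1→0 (via fail)
i=17 'a': node 0→7
i=18 'd': node 7→8  emit P2@[17:18]
i=19 'c': node 8→1 (via fail)
i=20 'c': node 1→2
i=21 'b': node 2→3
i=22 'd': node 3→4  emit P0@[19:22]
i=23 'd': node 4→0 (via fail)
i=24 'c': node 0→1
i=25 'a': node 1→5
i=26 'd': node 5→6  emit P1@[24:26],P2@[25:26]
i=27 'b': node 6→0 (via fail)
i=28 'c': node 0→1

Matches: [[4,0],[8,0],[18,2],[22,0],[26,1],[26,2]]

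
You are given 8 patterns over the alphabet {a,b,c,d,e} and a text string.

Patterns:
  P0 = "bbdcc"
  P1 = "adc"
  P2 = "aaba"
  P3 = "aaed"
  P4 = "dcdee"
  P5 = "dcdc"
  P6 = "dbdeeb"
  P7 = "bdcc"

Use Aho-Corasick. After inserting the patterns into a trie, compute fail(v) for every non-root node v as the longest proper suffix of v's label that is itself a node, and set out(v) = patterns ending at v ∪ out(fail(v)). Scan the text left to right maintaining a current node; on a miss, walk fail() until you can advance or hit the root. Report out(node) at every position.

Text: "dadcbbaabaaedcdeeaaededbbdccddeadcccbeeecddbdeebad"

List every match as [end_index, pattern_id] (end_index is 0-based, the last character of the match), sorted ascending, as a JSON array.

Build automaton:
Trie nodes:
  n0 'ε': a→6 b→1 d→14
  n1 'b': b→2 d→25
  n2 'bb': d→3
  n3 'bbd': c→4
  n4 'bbdc': c→5
  n5 'bbdcc': ·  ←P0
  n6 'a': a→9 d→7
  n7 'ad': c→8
  n8 'adc': ·  ←P1
  n9 'aa': b→10 e→12
  n10 'aab': a→11
  n11 'aaba': ·  ←P2
  n12 'aae': d→13
  n13 'aaed': ·  ←P3
  n14 'd': b→20 c→15
  n15 'dc': d→16
  n16 'dcd': c→19 e→17
  n17 'dcde': e→18
  n18 'dcdee': ·  ←P4
  n19 'dcdc': ·  ←P5
  n20 'db': d→21
  n21 'dbd': e→22
  n22 'dbde': e→23
  n23 'dbdee': b→24
  n24 'dbdeeb': ·  ←P6
  n25 'bd': c→26
  n26 'bdc': c→27
  n27 'bdcc': ·  ←P7

Failure links (BFS by depth):
  n1('b'): parent n0 fail=0; on 'b' 0 → fail=0;  out ∅∪∅=∅
  n6('a'): parent n0 fail=0; on 'a' 0 → fail=0;  out ∅∪∅=∅
  n14('d'): parent n0 fail=0; on 'd' 0 → fail=0;  out ∅∪∅=∅
  n2('bb'): parent n1 fail=0; on 'b' 0 → fail=1;  out ∅∪∅=∅
  n7('ad'): parent n6 fail=0; on 'd' 0 → fail=14;  out ∅∪∅=∅
  n9('aa'): parent n6 fail=0; on 'a' 0 → fail=6;  out ∅∪∅=∅
  n15('dc'): parent n14 fail=0; on 'c' 0 → fail=0;  out ∅∪∅=∅
  n20('db'): parent n14 fail=0; on 'b' 0 → fail=1;  out ∅∪∅=∅
  n25('bd'): parent n1 fail=0; on 'd' 0 → fail=14;  out ∅∪∅=∅
  n3('bbd'): parent n2 fail=1; on 'd' 1 → fail=25;  out ∅∪∅=∅
  n8('adc'): parent n7 fail=14; on 'c' 14 → fail=15;  out {1}∪∅={1}
  n10('aab'): parent n9 fail=6; on 'b' 6→0 → fail=1;  out ∅∪∅=∅
  n12('aae'): parent n9 fail=6; on 'e' 6→0 → fail=0;  out ∅∪∅=∅
  n16('dcd'): parent n15 fail=0; on 'd' 0 → fail=14;  out ∅∪∅=∅
  n21('dbd'): parent n20 fail=1; on 'd' 1 → fail=25;  out ∅∪∅=∅
  n26('bdc'): parent n25 fail=14; on 'c' 14 → fail=15;  out ∅∪∅=∅
  n4('bbdc'): parent n3 fail=25; on 'c' 25 → fail=26;  out ∅∪∅=∅
  n11('aaba'): parent n10 fail=1; on 'a' 1→0 → fail=6;  out {2}∪∅={2}
  n13('aaed'): parent n12 fail=0; on 'd' 0 → fail=14;  out {3}∪∅={3}
  n17('dcde'): parent n16 fail=14; on 'e' 14→0 → fail=0;  out ∅∪∅=∅
  n19('dcdc'): parent n16 fail=14; on 'c' 14 → fail=15;  out {5}∪∅={5}
  n22('dbde'): parent n21 fail=25; on 'e' 25→14→0 → fail=0;  out ∅∪∅=∅
  n27('bdcc'): parent n26 fail=15; on 'c' 15→0 → fail=0;  out {7}∪∅={7}
  n5('bbdcc'): parent n4 fail=26; on 'c' 26 → fail=27;  out {0}∪{7}={0,7}
  n18('dcdee'): parent n17 fail=0; on 'e' 0 → fail=0;  out {4}∪∅={4}
  n23('dbdee'): parent n22 fail=0; on 'e' 0 → fail=0;  out ∅∪∅=∅
  n24('dbdeeb'): parent n23 fail=0; on 'b' 0 → fail=1;  out {6}∪∅={6}

Text stream:
pos 0 'd': at 14
pos 1 'a': at 6 (fail-walked)
pos 2 'd': at 7
pos 3 'c': at 8  → match P1@[1:3]
pos 4 'b': at 1 (fail-walked)
pos 5 'b': at 2
pos 6 'a': at 6 (fail-walked)
pos 7 'a': at 9
pos 8 'b': at 10
pos 9 'a': at 11  → match P2@[6:9]
pos 10 'a': at 9 (fail-walked)
pos 11 'e': at 12
pos 12 'd': at 13  → match P3@[9:12]
pos 13 'c': at 15 (fail-walked)
pos 14 'd': at 16
pos 15 'e': at 17
pos 16 'e': at 18  → match P4@[12:16]
pos 17 'a': at 6 (fail-walked)
pos 18 'a': at 9
pos 19 'e': at 12
pos 20 'd': at 13  → match P3@[17:20]
pos 21 'e': at 0 (fail-walked)
pos 22 'd': at 14
pos 23 'b': at 20
pos 24 'b': at 2 (fail-walked)
pos 25 'd': at 3
pos 26 'c': at 4
pos 27 'c': at 5  → match P0@[23:27],P7@[24:27]
pos 28 'd': at 14 (fail-walked)
pos 29 'd': at 14 (fail-walked)
pos 30 'e': at 0 (fail-walked)
pos 31 'a': at 6
pos 32 'd': at 7
pos 33 'c': at 8  → match P1@[31:33]
pos 34 'c': at 0 (fail-walked)
pos 35 'c': at 0
pos 36 'b': at 1
pos 37 'e': at 0 (fail-walked)
pos 38 'e': at 0
pos 39 'e': at 0
pos 40 'c': at 0
pos 41 'd': at 14
pos 42 'd': at 14 (fail-walked)
pos 43 'b': at 20
pos 44 'd': at 21
pos 45 'e': at 22
pos 46 'e': at 23
pos 47 'b': at 24  → match P6@[42:47]
pos 48 'a': at 6 (fail-walked)
pos 49 'd': at 7

All matches (sorted): [[3,1],[9,2],[12,3],[16,4],[20,3],[27,0],[27,7],[33,1],[47,6]]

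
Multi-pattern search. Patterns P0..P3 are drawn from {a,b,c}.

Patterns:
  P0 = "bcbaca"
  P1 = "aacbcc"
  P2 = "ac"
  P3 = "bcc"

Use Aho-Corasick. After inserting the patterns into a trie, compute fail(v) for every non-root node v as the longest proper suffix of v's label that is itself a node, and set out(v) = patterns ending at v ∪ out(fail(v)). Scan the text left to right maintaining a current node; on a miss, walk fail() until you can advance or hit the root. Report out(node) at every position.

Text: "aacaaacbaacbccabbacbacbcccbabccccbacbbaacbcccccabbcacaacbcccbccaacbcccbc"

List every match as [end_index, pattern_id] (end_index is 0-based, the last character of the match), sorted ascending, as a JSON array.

Build automaton:
Trie (insert patterns):
  n0 'ε': a→7 b→1
  n1 'b': c→2
  n2 'bc': b→3 c→14
  n3 'bcb': a→4
  n4 'bcba': c→5
  n5 'bcbac': a→6
  n6 'bcbaca': ·  ←P0
  n7 'a': a→8 c→13
  n8 'aa': c→9
  n9 'aac': b→10
  n10 'aacb': c→11
  n11 'aacbc': c→12
  n12 'aacbcc': ·  ←P1
  n13 'ac': ·  ←P2
  n14 'bcc': ·  ←P3

BFS fail/out derivation:
  fail(1) 'b': from fail(0)=0 chase 'b': 0 ⇒ 0;  out=∅∪out(0)=∅
  fail(7) 'a': from fail(0)=0 chase 'a': 0 ⇒ 0;  out=∅∪out(0)=∅
  fail(2) 'bc': from fail(1)=0 chase 'c': 0 ⇒ 0;  out=∅∪out(0)=∅
  fail(8) 'aa': from fail(7)=0 chase 'a': 0 ⇒ 7;  out=∅∪out(7)=∅
  fail(13) 'ac': from fail(7)=0 chase 'c': 0 ⇒ 0;  out={2}∪out(0)={2}
  fail(3) 'bcb': from fail(2)=0 chase 'b': 0 ⇒ 1;  out=∅∪out(1)=∅
  fail(9) 'aac': from fail(8)=7 chase 'c': 7 ⇒ 13;  out=∅∪out(13)={2}
  fail(14) 'bcc': from fail(2)=0 chase 'c': 0 ⇒ 0;  out={3}∪out(0)={3}
  fail(4) 'bcba': from fail(3)=1 chase 'a': 1→0 ⇒ 7;  out=∅∪out(7)=∅
  fail(10) 'aacb': from fail(9)=13 chase 'b': 13→0 ⇒ 1;  out=∅∪out(1)=∅
  fail(5) 'bcbac': from fail(4)=7 chase 'c': 7 ⇒ 13;  out=∅∪out(13)={2}
  fail(11) 'aacbc': from fail(10)=1 chase 'c': 1 ⇒ 2;  out=∅∪out(2)=∅
  fail(6) 'bcbaca': from fail(5)=13 chase 'a': 13→0 ⇒ 7;  out={0}∪out(7)={0}
  fail(12) 'aacbcc': from fail(11)=2 chase 'c': 2 ⇒ 14;  out={1}∪out(14)={1,3}

Text stream:
[0] read 'a'  n0⇒n7
[1] read 'a'  n7⇒n8
[2] read 'c'  n8⇒n9  ** P2@[1:2]
[3] read 'a'  n9⇒n7 (via fail)
[4] read 'a'  n7⇒n8
[5] read 'a'  n8⇒n8 (via fail)
[6] read 'c'  n8⇒n9  ** P2@[5:6]
[7] read 'b'  n9⇒n10
[8] read 'a'  n10⇒n7 (via fail)
[9] read 'a'  n7⇒n8
[10] read 'c'  n8⇒n9  ** P2@[9:10]
[11] read 'b'  n9⇒n10
[12] read 'c'  n10⇒n11
[13] read 'c'  n11⇒n12  ** P1@[8:13],P3@[11:13]
[14] read 'a'  n12⇒n7 (via fail)
[15] read 'b'  n7⇒n1 (via fail)
[16] read 'b'  n1⇒n1 (via fail)
[17] read 'a'  n1⇒n7 (via fail)
[18] read 'c'  n7⇒n13  ** P2@[17:18]
[19] read 'b'  n13⇒n1 (via fail)
[20] read 'a'  n1⇒n7 (via fail)
[21] read 'c'  n7⇒n13  ** P2@[20:21]
[22] read 'b'  n13⇒n1 (via fail)
[23] read 'c'  n1⇒n2
[24] read 'c'  n2⇒n14  ** P3@[22:24]
[25] read 'c'  n14⇒n0 (via fail)
[26] read 'b'  n0⇒n1
[27] read 'a'  n1⇒n7 (via fail)
[28] read 'b'  n7⇒n1 (via fail)
[29] read 'c'  n1⇒n2
[30] read 'c'  n2⇒n14  ** P3@[28:30]
[31] read 'c'  n14⇒n0 (via fail)
[32] read 'c'  n0⇒n0
[33] read 'b'  n0⇒n1
[34] read 'a'  n1⇒n7 (via fail)
[35] read 'c'  n7⇒n13  ** P2@[34:35]
[36] read 'b'  n13⇒n1 (via fail)
[37] read 'b'  n1⇒n1 (via fail)
[38] read 'a'  n1⇒n7 (via fail)
[39] read 'a'  n7⇒n8
[40] read 'c'  n8⇒n9  ** P2@[39:40]
[41] read 'b'  n9⇒n10
[42] read 'c'  n10⇒n11
[43] read 'c'  n11⇒n12  ** P1@[38:43],P3@[41:43]
[44] read 'c'  n12⇒n0 (via fail)
[45] read 'c'  n0⇒n0
[46] read 'c'  n0⇒n0
[47] read 'a'  n0⇒n7
[48] read 'b'  n7⇒n1 (via fail)
[49] read 'b'  n1⇒n1 (via fail)
[50] read 'c'  n1⇒n2
[51] read 'a'  n2⇒n7 (via fail)
[52] read 'c'  n7⇒n13  ** P2@[51:52]
[53] read 'a'  n13⇒n7 (via fail)
[54] read 'a'  n7⇒n8
[55] read 'c'  n8⇒n9  ** P2@[54:55]
[56] read 'b'  n9⇒n10
[57] read 'c'  n10⇒n11
[58] read 'c'  n11⇒n12  ** P1@[53:58],P3@[56:58]
[59] read 'c'  n12⇒n0 (via fail)
[60] read 'b'  n0⇒n1
[61] read 'c'  n1⇒n2
[62] read 'c'  n2⇒n14  ** P3@[60:62]
[63] read 'a'  n14⇒n7 (via fail)
[64] read 'a'  n7⇒n8
[65] read 'c'  n8⇒n9  ** P2@[64:65]
[66] read 'b'  n9⇒n10
[67] read 'c'  n10⇒n11
[68] read 'c'  n11⇒n12  ** P1@[63:68],P3@[66:68]
[69] read 'c'  n12⇒n0 (via fail)
[70] read 'b'  n0⇒n1
[71] read 'c'  n1⇒n2

Matches: [[2,2],[6,2],[10,2],[13,1],[13,3],[18,2],[21,2],[24,3],[30,3],[35,2],[40,2],[43,1],[43,3],[52,2],[55,2],[58,1],[58,3],[62,3],[65,2],[68,1],[68,3]]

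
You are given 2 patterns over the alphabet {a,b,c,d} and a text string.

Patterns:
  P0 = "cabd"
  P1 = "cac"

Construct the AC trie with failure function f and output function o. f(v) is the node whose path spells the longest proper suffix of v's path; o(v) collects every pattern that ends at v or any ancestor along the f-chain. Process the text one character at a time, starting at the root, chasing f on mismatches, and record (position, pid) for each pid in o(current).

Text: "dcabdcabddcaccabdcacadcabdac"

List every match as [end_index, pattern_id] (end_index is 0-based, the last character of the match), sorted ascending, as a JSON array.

Build automaton:
Trie (insert patterns):
  0='ε' goto c→1
  1='c' goto a→2
  2='ca' goto b→3 c→5
  3='cab' goto d→4
  4='cabd' goto ·  ←P0
  5='cac' goto ·  ←P1

Failure links (BFS by depth):
  n1('c'): parent n0 fail=0; on 'c' 0 → fail=0;  out ∅∪∅=∅
  n2('ca'): parent n1 fail=0; on 'a' 0 → fail=0;  out ∅∪∅=∅
  n3('cab'): parent n2 fail=0; on 'b' 0 → fail=0;  out ∅∪∅=∅
  n5('cac'): parent n2 fail=0; on 'c' 0 → fail=1;  out {1}∪∅={1}
  n4('cabd'): parent n3 fail=0; on 'd' 0 → fail=0;  out {0}∪∅={0}

Text stream:
[0] read 'd'  n0⇒n0
[1] read 'c'  n0⇒n1
[2] read 'a'  n1⇒n2
[3] read 'b'  n2⇒n3
[4] read 'd'  n3⇒n4  emit P0@[1:4]
[5] read 'c'  n4⇒n1 (via fail)
[6] read 'a'  n1⇒n2
[7] read 'b'  n2⇒n3
[8] read 'd'  n3⇒n4  emit P0@[5:8]
[9] read 'd'  n4⇒n0 (via fail)
[10] read 'c'  n0⇒n1
[11] read 'a'  n1⇒n2
[12] read 'c'  n2⇒n5  emit P1@[10:12]
[13] read 'c'  n5⇒n1 (via fail)
[14] read 'a'  n1⇒n2
[15] read 'b'  n2⇒n3
[16] read 'd'  n3⇒n4  emit P0@[13:16]
[17] read 'c'  n4⇒n1 (via fail)
[18] read 'a'  n1⇒n2
[19] read 'c'  n2⇒n5  emit P1@[17:19]
[20] read 'a'  n5⇒n2 (via fail)
[21] read 'd'  n2⇒n0 (via fail)
[22] read 'c'  n0⇒n1
[23] read 'a'  n1⇒n2
[24] read 'b'  n2⇒n3
[25] read 'd'  n3⇒n4  emit P0@[22:25]
[26] read 'a'  n4⇒n0 (via fail)
[27] read 'c'  n0⇒n1

All matches (sorted): [[4,0],[8,0],[12,1],[16,0],[19,1],[25,0]]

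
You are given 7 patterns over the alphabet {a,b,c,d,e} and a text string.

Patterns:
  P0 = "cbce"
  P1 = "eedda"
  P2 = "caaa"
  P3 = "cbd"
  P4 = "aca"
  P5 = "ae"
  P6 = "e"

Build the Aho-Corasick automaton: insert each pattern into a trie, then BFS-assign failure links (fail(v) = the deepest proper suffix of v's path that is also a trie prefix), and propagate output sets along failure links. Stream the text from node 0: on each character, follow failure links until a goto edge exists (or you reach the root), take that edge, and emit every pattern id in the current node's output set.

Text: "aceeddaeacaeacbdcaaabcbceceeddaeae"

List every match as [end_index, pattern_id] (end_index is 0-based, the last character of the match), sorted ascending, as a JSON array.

Construct AC machine:
Trie nodes:
  n0 'ε': a→14 c→1 e→5
  n1 'c': a→10 b→2
  n2 'cb': c→3 d→13
  n3 'cbc': e→4
  n4 'cbce': ·  [P0 ends]
  n5 'e': e→6  [P6 ends]
  n6 'ee': d→7
  n7 'eed': d→8
  n8 'eedd': a→9
  n9 'eedda': ·  [P1 ends]
  n10 'ca': a→11
  n11 'caa': a→12
  n12 'caaa': ·  [P2 ends]
  n13 'cbd': ·  [P3 ends]
  n14 'a': c→15 e→17
  n15 'ac': a→16
  n16 'aca': ·  [P4 ends]
  n17 'ae': ·  [P5 ends]

Failure links (BFS by depth):
  fail(1) 'c': from fail(0)=0 chase 'c': 0 ⇒ 0;  out=∅∪out(0)=∅
  fail(5) 'e': from fail(0)=0 chase 'e': 0 ⇒ 0;  out={6}∪out(0)={6}
  fail(14) 'a': from fail(0)=0 chase 'a': 0 ⇒ 0;  out=∅∪out(0)=∅
  fail(2) 'cb': from fail(1)=0 chase 'b': 0 ⇒ 0;  out=∅∪out(0)=∅
  fail(6) 'ee': from fail(5)=0 chase 'e': 0 ⇒ 5;  out=∅∪out(5)={6}
  fail(10) 'ca': from fail(1)=0 chase 'a': 0 ⇒ 14;  out=∅∪out(14)=∅
  fail(15) 'ac': from fail(14)=0 chase 'c': 0 ⇒ 1;  out=∅∪out(1)=∅
  fail(17) 'ae': from fail(14)=0 chase 'e': 0 ⇒ 5;  out={5}∪out(5)={5,6}
  fail(3) 'cbc': from fail(2)=0 chase 'c': 0 ⇒ 1;  out=∅∪out(1)=∅
  fail(7) 'eed': from fail(6)=5 chase 'd': 5→0 ⇒ 0;  out=∅∪out(0)=∅
  fail(11) 'caa': from fail(10)=14 chase 'a': 14→0 ⇒ 14;  out=∅∪out(14)=∅
  fail(13) 'cbd': from fail(2)=0 chase 'd': 0 ⇒ 0;  out={3}∪out(0)={3}
  fail(16) 'aca': from fail(15)=1 chase 'a': 1 ⇒ 10;  out={4}∪out(10)={4}
  fail(4) 'cbce': from fail(3)=1 chase 'e': 1→0 ⇒ 5;  out={0}∪out(5)={0,6}
  fail(8) 'eedd': from fail(7)=0 chase 'd': 0 ⇒ 0;  out=∅∪out(0)=∅
  fail(12) 'caaa': from fail(11)=14 chase 'a': 14→0 ⇒ 14;  out={2}∪out(14)={2}
  fail(9) 'eedda': from fail(8)=0 chase 'a': 0 ⇒ 14;  out={1}∪out(14)={1}

Scan:
pos 0 'a': at 14
pos 1 'c': at 15
pos 2 'e': at 5 ·f  → match P6@[2:2]
pos 3 'e': at 6  → match P6@[3:3]
pos 4 'd': at 7
pos 5 'd': at 8
pos 6 'a': at 9  → match P1@[2:6]
pos 7 'e': at 17 ·f  → match P5@[6:7],P6@[7:7]
pos 8 'a': at 14 ·f
pos 9 'c': at 15
pos 10 'a': at 16  → match P4@[8:10]
pos 11 'e': at 17 ·f  → match P5@[10:11],P6@[11:11]
pos 12 'a': at 14 ·f
pos 13 'c': at 15
pos 14 'b': at 2 ·f
pos 15 'd': at 13  → match P3@[13:15]
pos 16 'c': at 1 ·f
pos 17 'a': at 10
pos 18 'a': at 11
pos 19 'a': at 12  → match P2@[16:19]
pos 20 'b': at 0 ·f
pos 21 'c': at 1
pos 22 'b': at 2
pos 23 'c': at 3
pos 24 'e': at 4  → match P0@[21:24],P6@[24:24]
pos 25 'c': at 1 ·f
pos 26 'e': at 5 ·f  → match P6@[26:26]
pos 27 'e': at 6  → match P6@[27:27]
pos 28 'd': at 7
pos 29 'd': at 8
pos 30 'a': at 9  → match P1@[26:30]
pos 31 'e': at 17 ·f  → match P5@[30:31],P6@[31:31]
pos 32 'a': at 14 ·f
pos 33 'e': at 17  → match P5@[32:33],P6@[33:33]

All matches (sorted): [[2,6],[3,6],[6,1],[7,5],[7,6],[10,4],[11,5],[11,6],[15,3],[19,2],[24,0],[24,6],[26,6],[27,6],[30,1],[31,5],[31,6],[33,5],[33,6]]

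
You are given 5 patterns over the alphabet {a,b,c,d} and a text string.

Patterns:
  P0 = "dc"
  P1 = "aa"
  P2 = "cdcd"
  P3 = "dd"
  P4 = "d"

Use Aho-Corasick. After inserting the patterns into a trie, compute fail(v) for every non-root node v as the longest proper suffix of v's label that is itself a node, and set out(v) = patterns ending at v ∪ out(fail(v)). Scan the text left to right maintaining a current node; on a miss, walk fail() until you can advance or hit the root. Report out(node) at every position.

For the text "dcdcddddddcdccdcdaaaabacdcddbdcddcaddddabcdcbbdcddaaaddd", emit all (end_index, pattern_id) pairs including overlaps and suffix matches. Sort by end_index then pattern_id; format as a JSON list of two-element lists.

Build automaton:
Trie nodes:
  0='ε' goto a→3 c→5 d→1
  1='d' goto c→2 d→9  [P4 ends]
  2='dc' goto ·  [P0 ends]
  3='a' goto a→4
  4='aa' goto ·  [P1 ends]
  5='c' goto d→6
  6='cd' goto c→7
  7='cdc' goto d→8
  8='cdcd' goto ·  [P2 ends]
  9='dd' goto ·  [P3 ends]

Failure links (BFS by depth):
  n1('d'): parent n0 fail=0; on 'd' 0 → fail=0;  out {4}∪∅={4}
  n3('a'): parent n0 fail=0; on 'a' 0 → fail=0;  out ∅∪∅=∅
  n5('c'): parent n0 fail=0; on 'c' 0 → fail=0;  out ∅∪∅=∅
  n2('dc'): parent n1 fail=0; on 'c' 0 → fail=5;  out {0}∪∅={0}
  n4('aa'): parent n3 fail=0; on 'a' 0 → fail=3;  out {1}∪∅={1}
  n6('cd'): parent n5 fail=0; on 'd' 0 → fail=1;  out ∅∪{4}={4}
  n9('dd'): parent n1 fail=0; on 'd' 0 → fail=1;  out {3}∪{4}={3,4}
  n7('cdc'): parent n6 fail=1; on 'c' 1 → fail=2;  out ∅∪{0}={0}
  n8('cdcd'): parent n7 fail=2; on 'd' 2→5 → fail=6;  out {2}∪{4}={2,4}

Text stream:
pos 0 'd': at 1  ** P4@[0:0]
pos 1 'c': at 2  ** P0@[0:1]
pos 2 'd': at 6 (fail-walked)  ** P4@[2:2]
pos 3 'c': at 7  ** P0@[2:3]
pos 4 'd': at 8  ** P2@[1:4],P4@[4:4]
pos 5 'd': at 9 (fail-walked)  ** P3@[4:5],P4@[5:5]
pos 6 'd': at 9 (fail-walked)  ** P3@[5:6],P4@[6:6]
pos 7 'd': at 9 (fail-walked)  ** P3@[6:7],P4@[7:7]
pos 8 'd': at 9 (fail-walked)  ** P3@[7:8],P4@[8:8]
pos 9 'd': at 9 (fail-walked)  ** P3@[8:9],P4@[9:9]
pos 10 'c': at 2 (fail-walked)  ** P0@[9:10]
pos 11 'd': at 6 (fail-walked)  ** P4@[11:11]
pos 12 'c': at 7  ** P0@[11:12]
pos 13 'c': at 5 (fail-walked)
pos 14 'd': at 6  ** P4@[14:14]
pos 15 'c': at 7  ** P0@[14:15]
pos 16 'd': at 8  ** P2@[13:16],P4@[16:16]
pos 17 'a': at 3 (fail-walked)
pos 18 'a': at 4  ** P1@[17:18]
pos 19 'a': at 4 (fail-walked)  ** P1@[18:19]
pos 20 'a': at 4 (fail-walked)  ** P1@[19:20]
pos 21 'b': at 0 (fail-walked)
pos 22 'a': at 3
pos 23 'c': at 5 (fail-walked)
pos 24 'd': at 6  ** P4@[24:24]
pos 25 'c': at 7  ** P0@[24:25]
pos 26 'd': at 8  ** P2@[23:26],P4@[26:26]
pos 27 'd': at 9 (fail-walked)  ** P3@[26:27],P4@[27:27]
pos 28 'b': at 0 (fail-walked)
pos 29 'd': at 1  ** P4@[29:29]
pos 30 'c': at 2  ** P0@[29:30]
pos 31 'd': at 6 (fail-walked)  ** P4@[31:31]
pos 32 'd': at 9 (fail-walked)  ** P3@[31:32],P4@[32:32]
pos 33 'c': at 2 (fail-walked)  ** P0@[32:33]
pos 34 'a': at 3 (fail-walked)
pos 35 'd': at 1 (fail-walked)  ** P4@[35:35]
pos 36 'd': at 9  ** P3@[35:36],P4@[36:36]
pos 37 'd': at 9 (fail-walked)  ** P3@[36:37],P4@[37:37]
pos 38 'd': at 9 (fail-walked)  ** P3@[37:38],P4@[38:38]
pos 39 'a': at 3 (fail-walked)
pos 40 'b': at 0 (fail-walked)
pos 41 'c': at 5
pos 42 'd': at 6  ** P4@[42:42]
pos 43 'c': at 7  ** P0@[42:43]
pos 44 'b': at 0 (fail-walked)
pos 45 'b': at 0
pos 46 'd': at 1  ** P4@[46:46]
pos 47 'c': at 2  ** P0@[46:47]
pos 48 'd': at 6 (fail-walked)  ** P4@[48:48]
pos 49 'd': at 9 (fail-walked)  ** P3@[48:49],P4@[49:49]
pos 50 'a': at 3 (fail-walked)
pos 51 'a': at 4  ** P1@[50:51]
pos 52 'a': at 4 (fail-walked)  ** P1@[51:52]
pos 53 'd': at 1 (fail-walked)  ** P4@[53:53]
pos 54 'd': at 9  ** P3@[53:54],P4@[54:54]
pos 55 'd': at 9 (fail-walked)  ** P3@[54:55],P4@[55:55]

All matches (sorted): [[0,4],[1,0],[2,4],[3,0],[4,2],[4,4],[5,3],[5,4],[6,3],[6,4],[7,3],[7,4],[8,3],[8,4],[9,3],[9,4],[10,0],[11,4],[12,0],[14,4],[15,0],[16,2],[16,4],[18,1],[19,1],[20,1],[24,4],[25,0],[26,2],[26,4],[27,3],[27,4],[29,4],[30,0],[31,4],[32,3],[32,4],[33,0],[35,4],[36,3],[36,4],[37,3],[37,4],[38,3],[38,4],[42,4],[43,0],[46,4],[47,0],[48,4],[49,3],[49,4],[51,1],[52,1],[53,4],[54,3],[54,4],[55,3],[55,4]]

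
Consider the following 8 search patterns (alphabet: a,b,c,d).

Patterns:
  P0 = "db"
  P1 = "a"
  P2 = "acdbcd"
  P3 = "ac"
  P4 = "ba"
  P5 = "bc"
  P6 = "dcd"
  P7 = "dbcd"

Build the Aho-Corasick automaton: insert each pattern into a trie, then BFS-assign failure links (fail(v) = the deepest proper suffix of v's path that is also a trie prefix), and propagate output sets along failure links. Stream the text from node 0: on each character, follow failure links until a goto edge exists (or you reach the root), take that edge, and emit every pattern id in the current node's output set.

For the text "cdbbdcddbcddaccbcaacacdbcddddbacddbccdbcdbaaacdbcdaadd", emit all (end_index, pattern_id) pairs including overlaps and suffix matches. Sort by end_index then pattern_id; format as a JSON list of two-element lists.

Construct AC machine:
Trie nodes:
  n0 'ε': a→3 b→9 d→1
  n1 'd': b→2 c→12
  n2 'db': c→14  [P0 ends]
  n3 'a': c→4  [P1 ends]
  n4 'ac': d→5  [P3 ends]
  n5 'acd': b→6
  n6 'acdb': c→7
  n7 'acdbc': d→8
  n8 'acdbcd': ·  [P2 ends]
  n9 'b': a→10 c→11
  n10 'ba': ·  [P4 ends]
  n11 'bc': ·  [P5 ends]
  n12 'dc': d→13
  n13 'dcd': ·  [P6 ends]
  n14 'dbc': d→15
  n15 'dbcd': ·  [P7 ends]

Failure links (BFS by depth):
  n1('d'): parent n0 fail=0; on 'd' 0 → fail=0;  out ∅∪∅=∅
  n3('a'): parent n0 fail=0; on 'a' 0 → fail=0;  out {1}∪∅={1}
  n9('b'): parent n0 fail=0; on 'b' 0 → fail=0;  out ∅∪∅=∅
  n2('db'): parent n1 fail=0; on 'b' 0 → fail=9;  out {0}∪∅={0}
  n4('ac'): parent n3 fail=0; on 'c' 0 → fail=0;  out {3}∪∅={3}
  n10('ba'): parent n9 fail=0; on 'a' 0 → fail=3;  out {4}∪{1}={1,4}
  n11('bc'): parent n9 fail=0; on 'c' 0 → fail=0;  out {5}∪∅={5}
  n12('dc'): parent n1 fail=0; on 'c' 0 → fail=0;  out ∅∪∅=∅
  n5('acd'): parent n4 fail=0; on 'd' 0 → fail=1;  out ∅∪∅=∅
  n13('dcd'): parent n12 fail=0; on 'd' 0 → fail=1;  out {6}∪∅={6}
  n14('dbc'): parent n2 fail=9; on 'c' 9 → fail=11;  out ∅∪{5}={5}
  n6('acdb'): parent n5 fail=1; on 'b' 1 → fail=2;  out ∅∪{0}={0}
  n15('dbcd'): parent n14 fail=11; on 'd' 11→0 → fail=1;  out {7}∪∅={7}
  n7('acdbc'): parent n6 fail=2; on 'c' 2 → fail=14;  out ∅∪{5}={5}
  n8('acdbcd'): parent n7 fail=14; on 'd' 14 → fail=15;  out {2}∪{7}={2,7}

Text stream:
i=0 'c': node 0→0
i=1 'd': node 0→1
i=2 'b': node 1→2  ** P0@[1:2]
i=3 'b': node 2→9 (via fail)
i=4 'd': node 9→1 (via fail)
i=5 'c': node 1→12
i=6 'd': node 12→13  ** P6@[4:6]
i=7 'd': node 13→1 (via fail)
i=8 'b': node 1→2  ** P0@[7:8]
i=9 'c': node 2→14  ** P5@[8:9]
i=10 'd': node 14→15  ** P7@[7:10]
i=11 'd': node 15→1 (via fail)
i=12 'a': node 1→3 (via fail)  ** P1@[12:12]
i=13 'c': node 3→4  ** P3@[12:13]
i=14 'c': node 4→0 (via fail)
i=15 'b': node 0→9
i=16 'c': node 9→11  ** P5@[15:16]
i=17 'a': node 11→3 (via fail)  ** P1@[17:17]
i=18 'a': node 3→3 (via fail)  ** P1@[18:18]
i=19 'c': node 3→4  ** P3@[18:19]
i=20 'a': node 4→3 (via fail)  ** P1@[20:20]
i=21 'c': node 3→4  ** P3@[20:21]
i=22 'd': node 4→5
i=23 'b': node 5→6  ** P0@[22:23]
i=24 'c': node 6→7  ** P5@[23:24]
i=25 'd': node 7→8  ** P2@[20:25],P7@[22:25]
i=26 'd': node 8→1 (via fail)
i=27 'd': node 1→1 (via fail)
i=28 'd': node 1→1 (via fail)
i=29 'b': node 1→2  ** P0@[28:29]
i=30 'a': node 2→10 (via fail)  ** P1@[30:30],P4@[29:30]
i=31 'c': node 10→4 (via fail)  ** P3@[30:31]
i=32 'd': node 4→5
i=33 'd': node 5→1 (via fail)
i=34 'b': node 1→2  ** P0@[33:34]
i=35 'c': node 2→14  ** P5@[34:35]
i=36 'c': node 14→0 (via fail)
i=37 'd': node 0→1
i=38 'b': node 1→2  ** P0@[37:38]
i=39 'c': node 2→14  ** P5@[38:39]
i=40 'd': node 14→15  ** P7@[37:40]
i=41 'b': node 15→2 (via fail)  ** P0@[40:41]
i=42 'a': node 2→10 (via fail)  ** P1@[42:42],P4@[41:42]
i=43 'a': node 10→3 (via fail)  ** P1@[43:43]
i=44 'a': node 3→3 (via fail)  ** P1@[44:44]
i=45 'c': node 3→4  ** P3@[44:45]
i=46 'd': node 4→5
i=47 'b': node 5→6  ** P0@[46:47]
i=48 'c': node 6→7  ** P5@[47:48]
i=49 'd': node 7→8  ** P2@[44:49],P7@[46:49]
i=50 'a': node 8→3 (via fail)  ** P1@[50:50]
i=51 'a': node 3→3 (via fail)  ** P1@[51:51]
i=52 'd': node 3→1 (via fail)
i=53 'd': node 1→1 (via fail)

All matches (sorted): [[2,0],[6,6],[8,0],[9,5],[10,7],[12,1],[13,3],[16,5],[17,1],[18,1],[19,3],[20,1],[21,3],[23,0],[24,5],[25,2],[25,7],[29,0],[30,1],[30,4],[31,3],[34,0],[35,5],[38,0],[39,5],[40,7],[41,0],[42,1],[42,4],[43,1],[44,1],[45,3],[47,0],[48,5],[49,2],[49,7],[50,1],[51,1]]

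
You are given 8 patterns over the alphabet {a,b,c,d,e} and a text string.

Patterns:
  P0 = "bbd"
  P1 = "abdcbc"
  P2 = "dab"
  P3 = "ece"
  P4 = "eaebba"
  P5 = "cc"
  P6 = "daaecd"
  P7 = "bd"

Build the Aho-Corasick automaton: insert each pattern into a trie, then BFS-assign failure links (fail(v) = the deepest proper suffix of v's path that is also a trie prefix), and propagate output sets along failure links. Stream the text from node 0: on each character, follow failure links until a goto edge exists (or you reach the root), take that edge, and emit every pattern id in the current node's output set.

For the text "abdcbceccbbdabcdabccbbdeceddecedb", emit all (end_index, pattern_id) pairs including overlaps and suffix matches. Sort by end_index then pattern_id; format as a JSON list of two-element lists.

Construct AC machine:
Trie nodes:
  n0 'ε': a→4 b→1 c→21 d→10 e→13
  n1 'b': b→2 d→27
  n2 'bb': d→3
  n3 'bbd': ·  ←P0
  n4 'a': b→5
  n5 'ab': d→6
  n6 'abd': c→7
  n7 'abdc': b→8
  n8 'abdcb': c→9
  n9 'abdcbc': ·  ←P1
  n10 'd': a→11
  n11 'da': a→23 b→12
  n12 'dab': ·  ←P2
  n13 'e': a→16 c→14
  n14 'ec': e→15
  n15 'ece': ·  ←P3
  n16 'ea': e→17
  n17 'eae': b→18
  n18 'eaeb': b→19
  n19 'eaebb': a→20
  n20 'eaebba': ·  ←P4
  n21 'c': c→22
  n22 'cc': ·  ←P5
  n23 'daa': e→24
  n24 'daae': c→25
  n25 'daaec': d→26
  n26 'daaecd': ·  ←P6
  n27 'bd': ·  ←P7

Failure links (BFS by depth):
  n1('b'): parent n0 fail=0; on 'b' 0 → fail=0;  out ∅∪∅=∅
  n4('a'): parent n0 fail=0; on 'a' 0 → fail=0;  out ∅∪∅=∅
  n10('d'): parent n0 fail=0; on 'd' 0 → fail=0;  out ∅∪∅=∅
  n13('e'): parent n0 fail=0; on 'e' 0 → fail=0;  out ∅∪∅=∅
  n21('c'): parent n0 fail=0; on 'c' 0 → fail=0;  out ∅∪∅=∅
  n2('bb'): parent n1 fail=0; on 'b' 0 → fail=1;  out ∅∪∅=∅
  n5('ab'): parent n4 fail=0; on 'b' 0 → fail=1;  out ∅∪∅=∅
  n11('da'): parent n10 fail=0; on 'a' 0 → fail=4;  out ∅∪∅=∅
  n14('ec'): parent n13 fail=0; on 'c' 0 → fail=21;  out ∅∪∅=∅
  n16('ea'): parent n13 fail=0; on 'a' 0 → fail=4;  out ∅∪∅=∅
  n22('cc'): parent n21 fail=0; on 'c' 0 → fail=21;  out {5}∪∅={5}
  n27('bd'): parent n1 fail=0; on 'd' 0 → fail=10;  out {7}∪∅={7}
  n3('bbd'): parent n2 fail=1; on 'd' 1 → fail=27;  out {0}∪{7}={0,7}
  n6('abd'): parent n5 fail=1; on 'd' 1 → fail=27;  out ∅∪{7}={7}
  n12('dab'): parent n11 fail=4; on 'b' 4 → fail=5;  out {2}∪∅={2}
  n15('ece'): parent n14 fail=21; on 'e' 21→0 → fail=13;  out {3}∪∅={3}
  n17('eae'): parent n16 fail=4; on 'e' 4→0 → fail=13;  out ∅∪∅=∅
  n23('daa'): parent n11 fail=4; on 'a' 4→0 → fail=4;  out ∅∪∅=∅
  n7('abdc'): parent n6 fail=27; on 'c' 27→10→0 → fail=21;  out ∅∪∅=∅
  n18('eaeb'): parent n17 fail=13; on 'b' 13→0 → fail=1;  out ∅∪∅=∅
  n24('daae'): parent n23 fail=4; on 'e' 4→0 → fail=13;  out ∅∪∅=∅
  n8('abdcb'): parent n7 fail=21; on 'b' 21→0 → fail=1;  out ∅∪∅=∅
  n19('eaebb'): parent n18 fail=1; on 'b' 1 → fail=2;  out ∅∪∅=∅
  n25('daaec'): parent n24 fail=13; on 'c' 13 → fail=14;  out ∅∪∅=∅
  n9('abdcbc'): parent n8 fail=1; on 'c' 1→0 → fail=21;  out {1}∪∅={1}
  n20('eaebba'): parent n19 fail=2; on 'a' 2→1→0 → fail=4;  out {4}∪∅={4}
  n26('daaecd'): parent n25 fail=14; on 'd' 14→21→0 → fail=10;  out {6}∪∅={6}

Scan:
[0] read 'a'  n0⇒n4
[1] read 'b'  n4⇒n5
[2] read 'd'  n5⇒n6  emit P7@[1:2]
[3] read 'c'  n6⇒n7
[4] read 'b'  n7⇒n8
[5] read 'c'  n8⇒n9  emit P1@[0:5]
[6] read 'e'  n9⇒n13 (via fail)
[7] read 'c'  n13⇒n14
[8] read 'c'  n14⇒n22 (via fail)  emit P5@[7:8]
[9] read 'b'  n22⇒n1 (via fail)
[10] read 'b'  n1⇒n2
[11] read 'd'  n2⇒n3  emit P0@[9:11],P7@[10:11]
[12] read 'a'  n3⇒n11 (via fail)
[13] read 'b'  n11⇒n12  emit P2@[11:13]
[14] read 'c'  n12⇒n21 (via fail)
[15] read 'd'  n21⇒n10 (via fail)
[16] read 'a'  n10⇒n11
[17] read 'b'  n11⇒n12  emit P2@[15:17]
[18] read 'c'  n12⇒n21 (via fail)
[19] read 'c'  n21⇒n22  emit P5@[18:19]
[20] read 'b'  n22⇒n1 (via fail)
[21] read 'b'  n1⇒n2
[22] read 'd'  n2⇒n3  emit P0@[20:22],P7@[21:22]
[23] read 'e'  n3⇒n13 (via fail)
[24] read 'c'  n13⇒n14
[25] read 'e'  n14⇒n15  emit P3@[23:25]
[26] read 'd'  n15⇒n10 (via fail)
[27] read 'd'  n10⇒n10 (via fail)
[28] read 'e'  n10⇒n13 (via fail)
[29] read 'c'  n13⇒n14
[30] read 'e'  n14⇒n15  emit P3@[28:30]
[31] read 'd'  n15⇒n10 (via fail)
[32] read 'b'  n10⇒n1 (via fail)

Result: [[2,7],[5,1],[8,5],[11,0],[11,7],[13,2],[17,2],[19,5],[22,0],[22,7],[25,3],[30,3]]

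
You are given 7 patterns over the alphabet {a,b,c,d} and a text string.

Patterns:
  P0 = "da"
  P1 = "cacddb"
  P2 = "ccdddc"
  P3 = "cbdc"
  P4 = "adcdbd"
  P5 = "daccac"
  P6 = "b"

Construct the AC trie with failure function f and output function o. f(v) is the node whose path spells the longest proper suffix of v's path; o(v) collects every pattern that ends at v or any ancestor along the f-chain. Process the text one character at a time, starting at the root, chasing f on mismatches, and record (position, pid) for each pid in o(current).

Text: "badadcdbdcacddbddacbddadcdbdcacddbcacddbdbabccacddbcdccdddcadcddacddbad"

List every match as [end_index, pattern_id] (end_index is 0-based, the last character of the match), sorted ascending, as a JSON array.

Build:
Trie (insert patterns):
  n0 'ε': a→17 b→27 c→3 d→1
  n1 'd': a→2
  n2 'da': c→23  [P0 ends]
  n3 'c': a→4 b→14 c→9
  n4 'ca': c→5
  n5 'cac': d→6
  n6 'cacd': d→7
  n7 'cacdd': b→8
  n8 'cacddb': ·  [P1 ends]
  n9 'cc': d→10
  n10 'ccd': d→11
  n11 'ccdd': d→12
  n12 'ccddd': c→13
  n13 'ccdddc': ·  [P2 ends]
  n14 'cb': d→15
  n15 'cbd': c→16
  n16 'cbdc': ·  [P3 ends]
  n17 'a': d→18
  n18 'ad': c→19
  n19 'adc': d→20
  n20 'adcd': b→21
  n21 'adcdb': d→22
  n22 'adcdbd': ·  [P4 ends]
  n23 'dac': c→24
  n24 'dacc': a→25
  n25 'dacca': c→26
  n26 'daccac': ·  [P5 ends]
  n27 'b': ·  [P6 ends]

BFS fail/out derivation:
  fail(1) 'd': from fail(0)=0 chase 'd': 0 ⇒ 0;  out=∅∪out(0)=∅
  fail(3) 'c': from fail(0)=0 chase 'c': 0 ⇒ 0;  out=∅∪out(0)=∅
  fail(17) 'a': from fail(0)=0 chase 'a': 0 ⇒ 0;  out=∅∪out(0)=∅
  fail(27) 'b': from fail(0)=0 chase 'b': 0 ⇒ 0;  out={6}∪out(0)={6}
  fail(2) 'da': from fail(1)=0 chase 'a': 0 ⇒ 17;  out={0}∪out(17)={0}
  fail(4) 'ca': from fail(3)=0 chase 'a': 0 ⇒ 17;  out=∅∪out(17)=∅
  fail(9) 'cc': from fail(3)=0 chase 'c': 0 ⇒ 3;  out=∅∪out(3)=∅
  fail(14) 'cb': from fail(3)=0 chase 'b': 0 ⇒ 27;  out=∅∪out(27)={6}
  fail(18) 'ad': from fail(17)=0 chase 'd': 0 ⇒ 1;  out=∅∪out(1)=∅
  fail(5) 'cac': from fail(4)=17 chase 'c': 17→0 ⇒ 3;  out=∅∪out(3)=∅
  fail(10) 'ccd': from fail(9)=3 chase 'd': 3→0 ⇒ 1;  out=∅∪out(1)=∅
  fail(15) 'cbd': from fail(14)=27 chase 'd': 27→0 ⇒ 1;  out=∅∪out(1)=∅
  fail(19) 'adc': from fail(18)=1 chase 'c': 1→0 ⇒ 3;  out=∅∪out(3)=∅
  fail(23) 'dac': from fail(2)=17 chase 'c': 17→0 ⇒ 3;  out=∅∪out(3)=∅
  fail(6) 'cacd': from fail(5)=3 chase 'd': 3→0 ⇒ 1;  out=∅∪out(1)=∅
  fail(11) 'ccdd': from fail(10)=1 chase 'd': 1→0 ⇒ 1;  out=∅∪out(1)=∅
  fail(16) 'cbdc': from fail(15)=1 chase 'c': 1→0 ⇒ 3;  out={3}∪out(3)={3}
  fail(20) 'adcd': from fail(19)=3 chase 'd': 3→0 ⇒ 1;  out=∅∪out(1)=∅
  fail(24) 'dacc': from fail(23)=3 chase 'c': 3 ⇒ 9;  out=∅∪out(9)=∅
  fail(7) 'cacdd': from fail(6)=1 chase 'd': 1→0 ⇒ 1;  out=∅∪out(1)=∅
  fail(12) 'ccddd': from fail(11)=1 chase 'd': 1→0 ⇒ 1;  out=∅∪out(1)=∅
  fail(21) 'adcdb': from fail(20)=1 chase 'b': 1→0 ⇒ 27;  out=∅∪out(27)={6}
  fail(25) 'dacca': from fail(24)=9 chase 'a': 9→3 ⇒ 4;  out=∅∪out(4)=∅
  fail(8) 'cacddb': from fail(7)=1 chase 'b': 1→0 ⇒ 27;  out={1}∪out(27)={1,6}
  fail(13) 'ccdddc': from fail(12)=1 chase 'c': 1→0 ⇒ 3;  out={2}∪out(3)={2}
  fail(22) 'adcdbd': from fail(21)=27 chase 'd': 27→0 ⇒ 1;  out={4}∪out(1)={4}
  fail(26) 'daccac': from fail(25)=4 chase 'c': 4 ⇒ 5;  out={5}∪out(5)={5}

Text stream:
pos 0 'b': at 27  ** P6@[0:0]
pos 1 'a': at 17 (fail-walked)
pos 2 'd': at 18
pos 3 'a': at 2 (fail-walked)  ** P0@[2:3]
pos 4 'd': at 18 (fail-walked)
pos 5 'c': at 19
pos 6 'd': at 20
pos 7 'b': at 21  ** P6@[7:7]
pos 8 'd': at 22  ** P4@[3:8]
pos 9 'c': at 3 (fail-walked)
pos 10 'a': at 4
pos 11 'c': at 5
pos 12 'd': at 6
pos 13 'd': at 7
pos 14 'b': at 8  ** P1@[9:14],P6@[14:14]
pos 15 'd': at 1 (fail-walked)
pos 16 'd': at 1 (fail-walked)
pos 17 'a': at 2  ** P0@[16:17]
pos 18 'c': at 23
pos 19 'b': at 14 (fail-walked)  ** P6@[19:19]
pos 20 'd': at 15
pos 21 'd': at 1 (fail-walked)
pos 22 'a': at 2  ** P0@[21:22]
pos 23 'd': at 18 (fail-walked)
pos 24 'c': at 19
pos 25 'd': at 20
pos 26 'b': at 21  ** P6@[26:26]
pos 27 'd': at 22  ** P4@[22:27]
pos 28 'c': at 3 (fail-walked)
pos 29 'a': at 4
pos 30 'c': at 5
pos 31 'd': at 6
pos 32 'd': at 7
pos 33 'b': at 8  ** P1@[28:33],P6@[33:33]
pos 34 'c': at 3 (fail-walked)
pos 35 'a': at 4
pos 36 'c': at 5
pos 37 'd': at 6
pos 38 'd': at 7
pos 39 'b': at 8  ** P1@[34:39],P6@[39:39]
pos 40 'd': at 1 (fail-walked)
pos 41 'b': at 27 (fail-walked)  ** P6@[41:41]
pos 42 'a': at 17 (fail-walked)
pos 43 'b': at 27 (fail-walked)  ** P6@[43:43]
pos 44 'c': at 3 (fail-walked)
pos 45 'c': at 9
pos 46 'a': at 4 (fail-walked)
pos 47 'c': at 5
pos 48 'd': at 6
pos 49 'd': at 7
pos 50 'b': at 8  ** P1@[45:50],P6@[50:50]
pos 51 'c': at 3 (fail-walked)
pos 52 'd': at 1 (fail-walked)
pos 53 'c': at 3 (fail-walked)
pos 54 'c': at 9
pos 55 'd': at 10
pos 56 'd': at 11
pos 57 'd': at 12
pos 58 'c': at 13  ** P2@[53:58]
pos 59 'a': at 4 (fail-walked)
pos 60 'd': at 18 (fail-walked)
pos 61 'c': at 19
pos 62 'd': at 20
pos 63 'd': at 1 (fail-walked)
pos 64 'a': at 2  ** P0@[63:64]
pos 65 'c': at 23
pos 66 'd': at 1 (fail-walked)
pos 67 'd': at 1 (fail-walked)
pos 68 'b': at 27 (fail-walked)  ** P6@[68:68]
pos 69 'a': at 17 (fail-walked)
pos 70 'd': at 18

All matches (sorted): [[0,6],[3,0],[7,6],[8,4],[14,1],[14,6],[17,0],[19,6],[22,0],[26,6],[27,4],[33,1],[33,6],[39,1],[39,6],[41,6],[43,6],[50,1],[50,6],[58,2],[64,0],[68,6]]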